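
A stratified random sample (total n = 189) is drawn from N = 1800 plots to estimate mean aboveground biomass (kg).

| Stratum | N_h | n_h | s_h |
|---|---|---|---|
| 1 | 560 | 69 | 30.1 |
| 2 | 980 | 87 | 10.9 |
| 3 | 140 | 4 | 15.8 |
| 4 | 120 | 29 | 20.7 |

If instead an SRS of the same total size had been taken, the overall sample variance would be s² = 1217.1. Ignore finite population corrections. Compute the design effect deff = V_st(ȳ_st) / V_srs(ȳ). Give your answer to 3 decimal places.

deff ≈ 0.329

V̂(ȳ_st) = Σ W_h² s_h²/n_h, with W_h = N_h/N and N = 1800:
  stratum 1: (560/1800)²·30.1²/69 = 1.27091
  stratum 2: (980/1800)²·10.9²/87 = 0.4048
  stratum 3: (140/1800)²·15.8²/4 = 0.377542
  stratum 4: (120/1800)²·20.7²/29 = 0.065669
V_st = 2.11892
V_srs = s²/n = 1217.1/189 = 6.43968
deff = V_st / V_srs = 2.11892/6.43968 = 0.3290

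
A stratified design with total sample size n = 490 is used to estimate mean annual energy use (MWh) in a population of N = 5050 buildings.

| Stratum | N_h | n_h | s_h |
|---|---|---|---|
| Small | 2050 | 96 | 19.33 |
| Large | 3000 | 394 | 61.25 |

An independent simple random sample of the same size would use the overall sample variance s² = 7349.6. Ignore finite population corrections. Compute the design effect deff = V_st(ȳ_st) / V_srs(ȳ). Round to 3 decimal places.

deff ≈ 0.267

V̂(ȳ_st) = Σ W_h² s_h²/n_h, with W_h = N_h/N and N = 5050:
  stratum Small: (2050/5050)²·19.33²/96 = 0.641383
  stratum Large: (3000/5050)²·61.25²/394 = 3.36028
V_st = 4.00166
V_srs = s²/n = 7349.6/490 = 14.9992
deff = V_st / V_srs = 4.00166/14.9992 = 0.2668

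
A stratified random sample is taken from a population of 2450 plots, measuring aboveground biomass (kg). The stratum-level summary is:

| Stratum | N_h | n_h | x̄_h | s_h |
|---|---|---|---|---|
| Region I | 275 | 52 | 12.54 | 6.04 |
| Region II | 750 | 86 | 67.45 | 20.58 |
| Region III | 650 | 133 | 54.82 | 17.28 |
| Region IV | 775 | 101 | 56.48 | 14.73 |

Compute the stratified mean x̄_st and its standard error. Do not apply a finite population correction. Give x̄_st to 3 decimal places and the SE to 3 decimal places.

x̄_st = Σ W_h x̄_h = (275·12.54 + 750·67.45 + 650·54.82 + 775·56.48)/2450 = 54.46571
V̂(x̄_st) = Σ W_h² s_h²/n_h, with W_h = N_h/N and N = 2450:
  stratum Region I: (275/2450)²·6.04²/52 = 0.00883901
  stratum Region II: (750/2450)²·20.58²/86 = 0.461512
  stratum Region III: (650/2450)²·17.28²/133 = 0.158027
  stratum Region IV: (775/2450)²·14.73²/101 = 0.214959
V̂(x̄_st) = 0.843336
SE(x̄_st) = √0.843336 = 0.918333

x̄_st ≈ 54.466, SE ≈ 0.918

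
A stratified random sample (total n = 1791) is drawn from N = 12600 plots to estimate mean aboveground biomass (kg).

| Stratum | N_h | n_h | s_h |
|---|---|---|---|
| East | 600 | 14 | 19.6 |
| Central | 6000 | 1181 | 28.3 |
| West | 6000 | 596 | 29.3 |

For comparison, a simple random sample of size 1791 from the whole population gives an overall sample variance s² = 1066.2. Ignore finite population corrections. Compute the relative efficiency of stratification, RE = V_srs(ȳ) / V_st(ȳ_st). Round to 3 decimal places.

RE ≈ 1.097

V̂(ȳ_st) = Σ W_h² s_h²/n_h, with W_h = N_h/N and N = 12600:
  stratum East: (600/12600)²·19.6²/14 = 0.0622222
  stratum Central: (6000/12600)²·28.3²/1181 = 0.153775
  stratum West: (6000/12600)²·29.3²/596 = 0.326626
V_st = 0.542622
V_srs = s²/n = 1066.2/1791 = 0.59531
Relative efficiency = V_srs / V_st = 0.59531/0.542622 = 1.0971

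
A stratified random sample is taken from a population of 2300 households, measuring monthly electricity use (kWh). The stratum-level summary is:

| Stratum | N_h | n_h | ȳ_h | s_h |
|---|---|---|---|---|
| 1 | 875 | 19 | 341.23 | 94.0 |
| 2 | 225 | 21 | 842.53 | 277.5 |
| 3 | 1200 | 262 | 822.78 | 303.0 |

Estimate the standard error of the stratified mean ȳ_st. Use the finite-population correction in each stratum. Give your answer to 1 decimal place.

V̂(ȳ_st) = Σ W_h² (1 − n_h/N_h) s_h²/n_h, with W_h = N_h/N and N = 2300:
  stratum 1: (875/2300)²·(1 − 19/875)·94.0²/19 = 65.8458
  stratum 2: (225/2300)²·(1 − 21/225)·277.5²/21 = 31.8173
  stratum 3: (1200/2300)²·(1 − 262/1200)·303.0²/262 = 74.5611
V̂(ȳ_st) = 172.224
SE(ȳ_st) = √172.224 = 13.1234

SE(ȳ_st) ≈ 13.1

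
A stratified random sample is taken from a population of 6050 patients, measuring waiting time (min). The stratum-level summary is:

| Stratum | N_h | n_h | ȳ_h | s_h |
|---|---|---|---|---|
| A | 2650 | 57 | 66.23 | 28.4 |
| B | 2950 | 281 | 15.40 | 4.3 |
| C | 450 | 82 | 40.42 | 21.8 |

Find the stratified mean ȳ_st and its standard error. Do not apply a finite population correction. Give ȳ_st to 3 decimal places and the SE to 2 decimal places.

ȳ_st ≈ 39.525, SE ≈ 1.66

ȳ_st = Σ W_h ȳ_h = (2650·66.23 + 2950·15.40 + 450·40.42)/6050 = 39.52537
V̂(ȳ_st) = Σ W_h² s_h²/n_h, with W_h = N_h/N and N = 6050:
  stratum A: (2650/6050)²·28.4²/57 = 2.71483
  stratum B: (2950/6050)²·4.3²/281 = 0.0156446
  stratum C: (450/6050)²·21.8²/82 = 0.0320637
V̂(ȳ_st) = 2.76254
SE(ȳ_st) = √2.76254 = 1.66209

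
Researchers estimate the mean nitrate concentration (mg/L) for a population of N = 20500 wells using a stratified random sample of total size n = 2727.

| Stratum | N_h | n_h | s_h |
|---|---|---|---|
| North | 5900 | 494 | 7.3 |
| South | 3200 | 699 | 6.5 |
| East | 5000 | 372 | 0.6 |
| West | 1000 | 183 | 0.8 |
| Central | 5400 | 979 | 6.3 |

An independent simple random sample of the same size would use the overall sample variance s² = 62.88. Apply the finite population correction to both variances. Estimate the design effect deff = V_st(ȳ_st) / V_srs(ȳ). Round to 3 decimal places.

V̂(ȳ_st) = Σ W_h² (1 − n_h/N_h) s_h²/n_h, with W_h = N_h/N and N = 20500:
  stratum North: (5900/20500)²·(1 − 494/5900)·7.3²/494 = 0.00818727
  stratum South: (3200/20500)²·(1 − 699/3200)·6.5²/699 = 0.00115108
  stratum East: (5000/20500)²·(1 − 372/5000)·0.6²/372 = 5.32863e-05
  stratum West: (1000/20500)²·(1 − 183/1000)·0.8²/183 = 6.79897e-06
  stratum Central: (5400/20500)²·(1 − 979/5400)·6.3²/979 = 0.00230306
V_st = 0.0117015
V_srs = (1 − 2727/20500)·62.88/2727 = 0.019991
deff = V_st / V_srs = 0.0117015/0.019991 = 0.5853

deff ≈ 0.585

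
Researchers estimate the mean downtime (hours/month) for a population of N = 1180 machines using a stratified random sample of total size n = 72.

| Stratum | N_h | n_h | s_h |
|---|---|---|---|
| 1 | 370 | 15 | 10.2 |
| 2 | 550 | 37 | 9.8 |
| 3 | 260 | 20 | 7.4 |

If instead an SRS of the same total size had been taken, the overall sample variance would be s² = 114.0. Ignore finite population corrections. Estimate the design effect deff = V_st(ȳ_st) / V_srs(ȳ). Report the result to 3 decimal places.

V̂(ȳ_st) = Σ W_h² s_h²/n_h, with W_h = N_h/N and N = 1180:
  stratum 1: (370/1180)²·10.2²/15 = 0.681944
  stratum 2: (550/1180)²·9.8²/37 = 0.563913
  stratum 3: (260/1180)²·7.4²/20 = 0.132928
V_st = 1.37878
V_srs = s²/n = 114.0/72 = 1.58333
deff = V_st / V_srs = 1.37878/1.58333 = 0.8708

deff ≈ 0.871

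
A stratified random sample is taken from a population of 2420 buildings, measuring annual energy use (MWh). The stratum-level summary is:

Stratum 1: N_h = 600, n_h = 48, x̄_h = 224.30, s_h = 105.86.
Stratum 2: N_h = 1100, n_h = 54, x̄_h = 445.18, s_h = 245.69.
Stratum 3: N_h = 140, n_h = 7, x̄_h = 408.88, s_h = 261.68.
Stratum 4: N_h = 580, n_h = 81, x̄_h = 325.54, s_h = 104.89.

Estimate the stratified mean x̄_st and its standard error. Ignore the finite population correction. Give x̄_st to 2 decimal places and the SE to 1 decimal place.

x̄_st = Σ W_h x̄_h = (600·224.30 + 1100·445.18 + 140·408.88 + 580·325.54)/2420 = 359.64231
V̂(x̄_st) = Σ W_h² s_h²/n_h, with W_h = N_h/N and N = 2420:
  stratum 1: (600/2420)²·105.86²/48 = 14.3514
  stratum 2: (1100/2420)²·245.69²/54 = 230.96
  stratum 3: (140/2420)²·261.68²/7 = 32.7392
  stratum 4: (580/2420)²·104.89²/81 = 7.80204
V̂(x̄_st) = 285.852
SE(x̄_st) = √285.852 = 16.9072

x̄_st ≈ 359.64, SE ≈ 16.9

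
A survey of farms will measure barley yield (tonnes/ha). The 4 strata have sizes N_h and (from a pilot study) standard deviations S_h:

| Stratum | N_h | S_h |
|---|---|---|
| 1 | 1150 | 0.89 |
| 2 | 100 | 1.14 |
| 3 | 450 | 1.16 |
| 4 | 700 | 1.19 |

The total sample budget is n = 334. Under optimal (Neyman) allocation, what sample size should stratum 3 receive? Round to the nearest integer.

70

Neyman allocation: n_h = n · N_h S_h / Σ N_i S_i, with n = 334.
  stratum 1: N_h·S_h = 1150·0.89 = 1023.50
  stratum 2: N_h·S_h = 100·1.14 = 114.00
  stratum 3: N_h·S_h = 450·1.16 = 522.00
  stratum 4: N_h·S_h = 700·1.19 = 833.00
Σ N_h S_h = 2492.50
n for stratum 3 = 334·522.00/2492.50 = 69.949 → 70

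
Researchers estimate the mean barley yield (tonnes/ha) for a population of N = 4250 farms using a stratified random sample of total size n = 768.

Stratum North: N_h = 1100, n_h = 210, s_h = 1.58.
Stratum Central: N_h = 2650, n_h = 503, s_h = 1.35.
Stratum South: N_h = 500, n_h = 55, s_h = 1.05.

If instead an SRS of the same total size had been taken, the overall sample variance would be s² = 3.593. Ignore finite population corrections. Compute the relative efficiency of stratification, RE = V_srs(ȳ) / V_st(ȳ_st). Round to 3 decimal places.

V̂(ȳ_st) = Σ W_h² s_h²/n_h, with W_h = N_h/N and N = 4250:
  stratum North: (1100/4250)²·1.58²/210 = 0.000796347
  stratum Central: (2650/4250)²·1.35²/503 = 0.00140868
  stratum South: (500/4250)²·1.05²/55 = 0.000277446
V_st = 0.00248248
V_srs = s²/n = 3.593/768 = 0.00467839
Relative efficiency = V_srs / V_st = 0.00467839/0.00248248 = 1.8846

RE ≈ 1.885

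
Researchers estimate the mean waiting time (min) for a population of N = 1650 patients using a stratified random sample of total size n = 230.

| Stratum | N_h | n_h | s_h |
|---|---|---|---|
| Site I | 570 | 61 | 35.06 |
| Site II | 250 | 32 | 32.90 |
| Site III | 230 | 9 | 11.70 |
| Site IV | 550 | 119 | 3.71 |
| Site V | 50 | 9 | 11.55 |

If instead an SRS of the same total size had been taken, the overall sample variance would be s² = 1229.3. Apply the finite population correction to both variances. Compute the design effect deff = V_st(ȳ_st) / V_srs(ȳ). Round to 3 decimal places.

deff ≈ 0.680

V̂(ȳ_st) = Σ W_h² (1 − n_h/N_h) s_h²/n_h, with W_h = N_h/N and N = 1650:
  stratum Site I: (570/1650)²·(1 − 61/570)·35.06²/61 = 2.14743
  stratum Site II: (250/1650)²·(1 − 32/250)·32.90²/32 = 0.677127
  stratum Site III: (230/1650)²·(1 − 9/230)·11.70²/9 = 0.283976
  stratum Site IV: (550/1650)²·(1 − 119/550)·3.71²/119 = 0.010071
  stratum Site V: (50/1650)²·(1 − 9/50)·11.55²/9 = 0.0111611
V_st = 3.12976
V_srs = (1 − 230/1650)·1229.3/230 = 4.59975
deff = V_st / V_srs = 3.12976/4.59975 = 0.6804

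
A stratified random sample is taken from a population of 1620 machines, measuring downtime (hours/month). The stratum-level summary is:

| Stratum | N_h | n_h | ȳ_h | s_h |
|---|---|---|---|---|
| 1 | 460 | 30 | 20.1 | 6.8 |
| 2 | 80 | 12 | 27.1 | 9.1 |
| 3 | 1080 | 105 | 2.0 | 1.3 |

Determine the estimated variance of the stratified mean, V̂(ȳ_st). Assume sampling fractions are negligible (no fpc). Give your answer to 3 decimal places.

V̂(ȳ_st) = Σ W_h² s_h²/n_h, with W_h = N_h/N and N = 1620:
  stratum 1: (460/1620)²·6.8²/30 = 0.124275
  stratum 2: (80/1620)²·9.1²/12 = 0.0168287
  stratum 3: (1080/1620)²·1.3²/105 = 0.00715344
V̂(ȳ_st) = 0.148257

V̂(ȳ_st) ≈ 0.148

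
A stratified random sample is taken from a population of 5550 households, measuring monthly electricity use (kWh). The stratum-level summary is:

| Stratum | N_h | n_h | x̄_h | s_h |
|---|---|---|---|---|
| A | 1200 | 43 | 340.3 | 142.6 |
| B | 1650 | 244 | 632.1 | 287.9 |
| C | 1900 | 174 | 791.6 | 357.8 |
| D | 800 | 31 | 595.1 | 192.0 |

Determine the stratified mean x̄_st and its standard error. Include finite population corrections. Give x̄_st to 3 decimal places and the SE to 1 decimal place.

x̄_st = Σ W_h x̄_h = (1200·340.3 + 1650·632.1 + 1900·791.6 + 800·595.1)/5550 = 618.27838
V̂(x̄_st) = Σ W_h² (1 − n_h/N_h) s_h²/n_h, with W_h = N_h/N and N = 5550:
  stratum A: (1200/5550)²·(1 − 43/1200)·142.6²/43 = 21.3157
  stratum B: (1650/5550)²·(1 − 244/1650)·287.9²/244 = 25.5845
  stratum C: (1900/5550)²·(1 − 174/1900)·357.8²/174 = 78.3321
  stratum D: (800/5550)²·(1 − 31/800)·192.0²/31 = 23.7504
V̂(x̄_st) = 148.983
SE(x̄_st) = √148.983 = 12.2058

x̄_st ≈ 618.278, SE ≈ 12.2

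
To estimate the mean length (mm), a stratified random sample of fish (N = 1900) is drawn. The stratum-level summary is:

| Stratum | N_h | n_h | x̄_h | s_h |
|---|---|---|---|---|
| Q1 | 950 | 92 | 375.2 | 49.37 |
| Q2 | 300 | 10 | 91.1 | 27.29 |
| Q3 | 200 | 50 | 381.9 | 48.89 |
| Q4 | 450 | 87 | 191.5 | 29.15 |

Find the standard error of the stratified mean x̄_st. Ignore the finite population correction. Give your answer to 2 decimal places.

SE(x̄_st) ≈ 3.09

V̂(x̄_st) = Σ W_h² s_h²/n_h, with W_h = N_h/N and N = 1900:
  stratum Q1: (950/1900)²·49.37²/92 = 6.62336
  stratum Q2: (300/1900)²·27.29²/10 = 1.8567
  stratum Q3: (200/1900)²·48.89²/50 = 0.529691
  stratum Q4: (450/1900)²·29.15²/87 = 0.547868
V̂(x̄_st) = 9.55762
SE(x̄_st) = √9.55762 = 3.09154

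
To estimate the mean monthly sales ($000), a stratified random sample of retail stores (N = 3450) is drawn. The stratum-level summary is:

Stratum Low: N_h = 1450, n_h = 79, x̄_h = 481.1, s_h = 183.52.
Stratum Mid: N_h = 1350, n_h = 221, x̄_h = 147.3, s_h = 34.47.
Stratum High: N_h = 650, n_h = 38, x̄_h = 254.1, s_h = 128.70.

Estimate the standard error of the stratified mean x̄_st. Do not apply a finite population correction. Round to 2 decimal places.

SE(x̄_st) ≈ 9.57

V̂(x̄_st) = Σ W_h² s_h²/n_h, with W_h = N_h/N and N = 3450:
  stratum Low: (1450/3450)²·183.52²/79 = 75.3074
  stratum Mid: (1350/3450)²·34.47²/221 = 0.823227
  stratum High: (650/3450)²·128.70²/38 = 15.4726
V̂(x̄_st) = 91.6032
SE(x̄_st) = √91.6032 = 9.57095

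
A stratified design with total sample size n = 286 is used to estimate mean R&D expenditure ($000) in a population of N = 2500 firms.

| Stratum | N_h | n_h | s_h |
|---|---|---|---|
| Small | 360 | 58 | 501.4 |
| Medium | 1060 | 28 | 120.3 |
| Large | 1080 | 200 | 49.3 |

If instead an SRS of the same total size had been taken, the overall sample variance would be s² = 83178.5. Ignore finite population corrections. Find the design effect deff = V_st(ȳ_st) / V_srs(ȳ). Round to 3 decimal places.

V̂(ȳ_st) = Σ W_h² s_h²/n_h, with W_h = N_h/N and N = 2500:
  stratum Small: (360/2500)²·501.4²/58 = 89.8805
  stratum Medium: (1060/2500)²·120.3²/28 = 92.9191
  stratum Large: (1080/2500)²·49.3²/200 = 2.26794
V_st = 185.068
V_srs = s²/n = 83178.5/286 = 290.834
deff = V_st / V_srs = 185.068/290.834 = 0.6363

deff ≈ 0.636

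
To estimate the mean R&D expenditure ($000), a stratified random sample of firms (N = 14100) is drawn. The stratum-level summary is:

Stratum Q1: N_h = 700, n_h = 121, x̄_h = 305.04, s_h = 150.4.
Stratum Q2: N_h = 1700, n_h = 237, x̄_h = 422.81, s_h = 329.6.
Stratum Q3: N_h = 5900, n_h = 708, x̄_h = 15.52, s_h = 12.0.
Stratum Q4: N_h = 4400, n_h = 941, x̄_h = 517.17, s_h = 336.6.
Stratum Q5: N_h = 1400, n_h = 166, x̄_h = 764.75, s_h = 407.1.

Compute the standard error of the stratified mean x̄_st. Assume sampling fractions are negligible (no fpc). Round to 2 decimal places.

V̂(x̄_st) = Σ W_h² s_h²/n_h, with W_h = N_h/N and N = 14100:
  stratum Q1: (700/14100)²·150.4²/121 = 0.460753
  stratum Q2: (1700/14100)²·329.6²/237 = 6.66324
  stratum Q3: (5900/14100)²·12.0²/708 = 0.0356119
  stratum Q4: (4400/14100)²·336.6²/941 = 11.7248
  stratum Q5: (1400/14100)²·407.1²/166 = 9.84265
V̂(x̄_st) = 28.7271
SE(x̄_st) = √28.7271 = 5.35976

SE(x̄_st) ≈ 5.36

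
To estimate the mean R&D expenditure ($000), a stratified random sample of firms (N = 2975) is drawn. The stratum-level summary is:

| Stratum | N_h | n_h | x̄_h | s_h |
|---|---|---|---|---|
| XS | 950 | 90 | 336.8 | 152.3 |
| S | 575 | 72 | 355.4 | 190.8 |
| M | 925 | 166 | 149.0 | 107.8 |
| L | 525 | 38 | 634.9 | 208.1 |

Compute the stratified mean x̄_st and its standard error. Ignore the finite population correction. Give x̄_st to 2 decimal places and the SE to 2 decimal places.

x̄_st = Σ W_h x̄_h = (950·336.8 + 575·355.4 + 925·149.0 + 525·634.9)/2975 = 334.60924
V̂(x̄_st) = Σ W_h² s_h²/n_h, with W_h = N_h/N and N = 2975:
  stratum XS: (950/2975)²·152.3²/90 = 26.2803
  stratum S: (575/2975)²·190.8²/72 = 18.888
  stratum M: (925/2975)²·107.8²/166 = 6.76767
  stratum L: (525/2975)²·208.1²/38 = 35.4899
V̂(x̄_st) = 87.4259
SE(x̄_st) = √87.4259 = 9.35018

x̄_st ≈ 334.61, SE ≈ 9.35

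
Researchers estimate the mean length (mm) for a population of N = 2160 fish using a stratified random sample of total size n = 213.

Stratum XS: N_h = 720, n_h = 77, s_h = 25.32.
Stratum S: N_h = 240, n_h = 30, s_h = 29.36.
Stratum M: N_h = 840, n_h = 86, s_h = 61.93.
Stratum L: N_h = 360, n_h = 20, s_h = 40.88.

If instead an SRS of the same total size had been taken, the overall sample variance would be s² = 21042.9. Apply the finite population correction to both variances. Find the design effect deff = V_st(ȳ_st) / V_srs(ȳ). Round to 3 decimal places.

deff ≈ 0.105

V̂(ȳ_st) = Σ W_h² (1 − n_h/N_h) s_h²/n_h, with W_h = N_h/N and N = 2160:
  stratum XS: (720/2160)²·(1 − 77/720)·25.32²/77 = 0.826176
  stratum S: (240/2160)²·(1 − 30/240)·29.36²/30 = 0.310394
  stratum M: (840/2160)²·(1 − 86/840)·61.93²/86 = 6.05406
  stratum L: (360/2160)²·(1 − 20/360)·40.88²/20 = 2.19213
V_st = 9.38276
V_srs = (1 − 213/2160)·21042.9/213 = 89.0509
deff = V_st / V_srs = 9.38276/89.0509 = 0.1054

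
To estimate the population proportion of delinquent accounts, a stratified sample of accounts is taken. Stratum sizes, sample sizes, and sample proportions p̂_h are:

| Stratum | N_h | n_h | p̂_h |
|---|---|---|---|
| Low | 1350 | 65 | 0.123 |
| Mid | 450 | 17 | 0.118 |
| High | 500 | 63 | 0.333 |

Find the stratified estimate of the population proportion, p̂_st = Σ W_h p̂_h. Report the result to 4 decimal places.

p̂_st ≈ 0.1677

N = 2300; stratum weights W_h = N_h/N.
p̂_st = Σ W_h p̂_h = (1350·0.123 + 450·0.118 + 500·0.333)/2300 = 0.16767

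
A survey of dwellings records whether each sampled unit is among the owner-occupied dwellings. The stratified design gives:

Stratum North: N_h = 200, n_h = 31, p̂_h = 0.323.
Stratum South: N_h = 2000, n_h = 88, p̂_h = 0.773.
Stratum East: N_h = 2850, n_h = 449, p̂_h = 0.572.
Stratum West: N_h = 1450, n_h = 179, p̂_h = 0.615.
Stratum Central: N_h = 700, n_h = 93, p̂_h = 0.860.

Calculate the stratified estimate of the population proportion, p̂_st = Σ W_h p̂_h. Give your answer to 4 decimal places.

p̂_st ≈ 0.6576

N = 7200; stratum weights W_h = N_h/N.
p̂_st = Σ W_h p̂_h = (200·0.323 + 2000·0.773 + 2850·0.572 + 1450·0.615 + 700·0.860)/7200 = 0.65758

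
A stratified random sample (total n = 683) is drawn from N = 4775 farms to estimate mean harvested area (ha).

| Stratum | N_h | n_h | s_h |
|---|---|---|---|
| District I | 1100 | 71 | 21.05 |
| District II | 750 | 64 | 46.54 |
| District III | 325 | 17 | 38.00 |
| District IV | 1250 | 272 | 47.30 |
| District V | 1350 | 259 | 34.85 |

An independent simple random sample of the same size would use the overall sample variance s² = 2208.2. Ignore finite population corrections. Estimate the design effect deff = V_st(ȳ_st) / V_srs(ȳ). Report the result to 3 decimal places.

V̂(ȳ_st) = Σ W_h² s_h²/n_h, with W_h = N_h/N and N = 4775:
  stratum District I: (1100/4775)²·21.05²/71 = 0.331196
  stratum District II: (750/4775)²·46.54²/64 = 0.834927
  stratum District III: (325/4775)²·38.00²/17 = 0.393494
  stratum District IV: (1250/4775)²·47.30²/272 = 0.563672
  stratum District V: (1350/4775)²·34.85²/259 = 0.374823
V_st = 2.49811
V_srs = s²/n = 2208.2/683 = 3.23309
deff = V_st / V_srs = 2.49811/3.23309 = 0.7727

deff ≈ 0.773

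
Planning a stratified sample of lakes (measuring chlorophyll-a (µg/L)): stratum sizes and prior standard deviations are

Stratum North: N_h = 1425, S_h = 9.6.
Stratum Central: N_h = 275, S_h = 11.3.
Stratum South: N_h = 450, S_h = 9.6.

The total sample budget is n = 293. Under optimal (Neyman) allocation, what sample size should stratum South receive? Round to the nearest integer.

60

Neyman allocation: n_h = n · N_h S_h / Σ N_i S_i, with n = 293.
  stratum North: N_h·S_h = 1425·9.6 = 13680.00
  stratum Central: N_h·S_h = 275·11.3 = 3107.50
  stratum South: N_h·S_h = 450·9.6 = 4320.00
Σ N_h S_h = 21107.50
n for stratum South = 293·4320.00/21107.50 = 59.967 → 60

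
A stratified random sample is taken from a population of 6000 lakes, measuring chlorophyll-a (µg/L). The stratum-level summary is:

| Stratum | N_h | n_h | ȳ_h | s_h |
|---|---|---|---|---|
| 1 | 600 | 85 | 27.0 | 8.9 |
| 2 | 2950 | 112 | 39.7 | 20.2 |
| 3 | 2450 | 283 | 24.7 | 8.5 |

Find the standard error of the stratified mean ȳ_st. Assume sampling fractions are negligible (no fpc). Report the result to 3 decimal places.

V̂(ȳ_st) = Σ W_h² s_h²/n_h, with W_h = N_h/N and N = 6000:
  stratum 1: (600/6000)²·8.9²/85 = 0.00931882
  stratum 2: (2950/6000)²·20.2²/112 = 0.880696
  stratum 3: (2450/6000)²·8.5²/283 = 0.0425678
V̂(ȳ_st) = 0.932583
SE(ȳ_st) = √0.932583 = 0.965703

SE(ȳ_st) ≈ 0.966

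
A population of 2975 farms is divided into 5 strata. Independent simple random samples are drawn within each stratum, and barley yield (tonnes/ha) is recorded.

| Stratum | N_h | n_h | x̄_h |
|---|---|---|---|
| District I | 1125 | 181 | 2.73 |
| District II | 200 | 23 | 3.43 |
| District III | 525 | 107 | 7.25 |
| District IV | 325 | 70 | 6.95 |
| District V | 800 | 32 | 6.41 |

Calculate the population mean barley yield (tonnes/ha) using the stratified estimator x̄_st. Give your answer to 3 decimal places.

x̄_st ≈ 5.025

N = Σ N_h = 2975. Stratum weights W_h = N_h/N.
x̄_st = (1125·2.73 + 200·3.43 + 525·7.25 + 325·6.95 + 800·6.41) / 2975 = 5.02529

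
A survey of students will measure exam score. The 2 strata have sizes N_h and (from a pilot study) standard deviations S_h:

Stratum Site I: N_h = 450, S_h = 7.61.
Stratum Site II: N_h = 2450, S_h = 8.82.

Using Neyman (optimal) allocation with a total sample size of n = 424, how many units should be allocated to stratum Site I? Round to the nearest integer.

Neyman allocation: n_h = n · N_h S_h / Σ N_i S_i, with n = 424.
  stratum Site I: N_h·S_h = 450·7.61 = 3424.50
  stratum Site II: N_h·S_h = 2450·8.82 = 21609.00
Σ N_h S_h = 25033.50
n for stratum Site I = 424·3424.50/25033.50 = 58.002 → 58

58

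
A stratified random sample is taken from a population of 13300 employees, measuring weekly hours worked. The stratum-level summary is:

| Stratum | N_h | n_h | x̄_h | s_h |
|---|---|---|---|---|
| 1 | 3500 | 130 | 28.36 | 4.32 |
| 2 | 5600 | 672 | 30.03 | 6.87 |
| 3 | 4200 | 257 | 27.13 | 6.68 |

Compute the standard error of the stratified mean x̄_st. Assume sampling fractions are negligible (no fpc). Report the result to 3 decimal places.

V̂(x̄_st) = Σ W_h² s_h²/n_h, with W_h = N_h/N and N = 13300:
  stratum 1: (3500/13300)²·4.32²/130 = 0.00994162
  stratum 2: (5600/13300)²·6.87²/672 = 0.0124514
  stratum 3: (4200/13300)²·6.68²/257 = 0.0173147
V̂(x̄_st) = 0.0397077
SE(x̄_st) = √0.0397077 = 0.199268

SE(x̄_st) ≈ 0.199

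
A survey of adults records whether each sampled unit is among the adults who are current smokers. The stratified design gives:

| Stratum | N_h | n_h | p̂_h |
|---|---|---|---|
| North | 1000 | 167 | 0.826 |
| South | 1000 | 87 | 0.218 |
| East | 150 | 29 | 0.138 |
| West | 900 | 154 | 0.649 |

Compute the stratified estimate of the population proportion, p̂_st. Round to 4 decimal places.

p̂_st ≈ 0.5406

N = 3050; stratum weights W_h = N_h/N.
p̂_st = Σ W_h p̂_h = (1000·0.826 + 1000·0.218 + 150·0.138 + 900·0.649)/3050 = 0.54059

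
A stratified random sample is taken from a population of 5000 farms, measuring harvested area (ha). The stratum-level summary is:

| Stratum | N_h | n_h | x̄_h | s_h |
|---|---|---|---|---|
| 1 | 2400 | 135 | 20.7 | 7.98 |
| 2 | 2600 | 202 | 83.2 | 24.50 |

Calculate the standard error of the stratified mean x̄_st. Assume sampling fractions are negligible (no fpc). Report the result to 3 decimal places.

V̂(x̄_st) = Σ W_h² s_h²/n_h, with W_h = N_h/N and N = 5000:
  stratum 1: (2400/5000)²·7.98²/135 = 0.108681
  stratum 2: (2600/5000)²·24.50²/202 = 0.803503
V̂(x̄_st) = 0.912184
SE(x̄_st) = √0.912184 = 0.955083

SE(x̄_st) ≈ 0.955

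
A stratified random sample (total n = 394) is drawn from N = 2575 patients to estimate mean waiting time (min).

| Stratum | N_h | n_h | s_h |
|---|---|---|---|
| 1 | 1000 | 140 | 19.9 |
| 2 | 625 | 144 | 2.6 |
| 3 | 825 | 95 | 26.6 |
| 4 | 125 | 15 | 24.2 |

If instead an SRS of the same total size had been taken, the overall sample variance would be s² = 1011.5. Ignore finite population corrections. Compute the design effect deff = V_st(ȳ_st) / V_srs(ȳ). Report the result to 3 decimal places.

deff ≈ 0.501

V̂(ȳ_st) = Σ W_h² s_h²/n_h, with W_h = N_h/N and N = 2575:
  stratum 1: (1000/2575)²·19.9²/140 = 0.426603
  stratum 2: (625/2575)²·2.6²/144 = 0.0027656
  stratum 3: (825/2575)²·26.6²/95 = 0.764527
  stratum 4: (125/2575)²·24.2²/15 = 0.0920036
V_st = 1.2859
V_srs = s²/n = 1011.5/394 = 2.56726
deff = V_st / V_srs = 1.2859/2.56726 = 0.5009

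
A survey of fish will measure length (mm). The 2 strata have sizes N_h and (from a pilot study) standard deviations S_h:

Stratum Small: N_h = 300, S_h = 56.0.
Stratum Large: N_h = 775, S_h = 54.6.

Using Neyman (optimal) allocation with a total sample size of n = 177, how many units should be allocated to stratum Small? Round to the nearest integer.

50

Neyman allocation: n_h = n · N_h S_h / Σ N_i S_i, with n = 177.
  stratum Small: N_h·S_h = 300·56.0 = 16800.00
  stratum Large: N_h·S_h = 775·54.6 = 42315.00
Σ N_h S_h = 59115.00
n for stratum Small = 177·16800.00/59115.00 = 50.302 → 50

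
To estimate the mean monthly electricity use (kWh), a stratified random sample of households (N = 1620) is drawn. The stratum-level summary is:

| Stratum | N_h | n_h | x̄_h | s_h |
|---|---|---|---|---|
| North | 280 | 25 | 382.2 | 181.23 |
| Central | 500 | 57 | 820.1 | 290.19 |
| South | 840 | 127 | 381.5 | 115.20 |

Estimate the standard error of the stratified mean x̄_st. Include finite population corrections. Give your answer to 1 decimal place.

SE(x̄_st) ≈ 13.6

V̂(x̄_st) = Σ W_h² (1 − n_h/N_h) s_h²/n_h, with W_h = N_h/N and N = 1620:
  stratum North: (280/1620)²·(1 − 25/280)·181.23²/25 = 35.7428
  stratum Central: (500/1620)²·(1 − 57/500)·290.19²/57 = 124.691
  stratum South: (840/1620)²·(1 − 127/840)·115.20²/127 = 23.8473
V̂(x̄_st) = 184.281
SE(x̄_st) = √184.281 = 13.575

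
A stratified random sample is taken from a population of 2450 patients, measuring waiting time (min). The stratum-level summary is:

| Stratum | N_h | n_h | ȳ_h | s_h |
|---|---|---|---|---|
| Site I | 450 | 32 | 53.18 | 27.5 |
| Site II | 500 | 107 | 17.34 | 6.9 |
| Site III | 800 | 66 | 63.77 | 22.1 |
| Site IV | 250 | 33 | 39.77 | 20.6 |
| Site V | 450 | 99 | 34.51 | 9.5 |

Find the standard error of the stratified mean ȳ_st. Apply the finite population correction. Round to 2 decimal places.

V̂(ȳ_st) = Σ W_h² (1 − n_h/N_h) s_h²/n_h, with W_h = N_h/N and N = 2450:
  stratum Site I: (450/2450)²·(1 − 32/450)·27.5²/32 = 0.74058
  stratum Site II: (500/2450)²·(1 − 107/500)·6.9²/107 = 0.0145662
  stratum Site III: (800/2450)²·(1 − 66/800)·22.1²/66 = 0.723927
  stratum Site IV: (250/2450)²·(1 − 33/250)·20.6²/33 = 0.116222
  stratum Site V: (450/2450)²·(1 − 99/450)·9.5²/99 = 0.0239883
V̂(ȳ_st) = 1.61928
SE(ȳ_st) = √1.61928 = 1.27251

SE(ȳ_st) ≈ 1.27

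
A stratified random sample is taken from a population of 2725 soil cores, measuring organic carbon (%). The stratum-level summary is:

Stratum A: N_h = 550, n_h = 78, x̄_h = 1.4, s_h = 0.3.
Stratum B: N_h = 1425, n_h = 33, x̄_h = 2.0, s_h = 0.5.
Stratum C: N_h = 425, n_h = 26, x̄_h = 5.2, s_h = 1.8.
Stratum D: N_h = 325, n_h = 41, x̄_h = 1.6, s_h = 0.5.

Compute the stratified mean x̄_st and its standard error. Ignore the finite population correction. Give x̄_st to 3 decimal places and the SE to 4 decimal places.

x̄_st ≈ 2.330, SE ≈ 0.0724

x̄_st = Σ W_h x̄_h = (550·1.4 + 1425·2.0 + 425·5.2 + 325·1.6)/2725 = 2.33028
V̂(x̄_st) = Σ W_h² s_h²/n_h, with W_h = N_h/N and N = 2725:
  stratum A: (550/2725)²·0.3²/78 = 4.70046e-05
  stratum B: (1425/2725)²·0.5²/33 = 0.00207168
  stratum C: (425/2725)²·1.8²/26 = 0.00303121
  stratum D: (325/2725)²·0.5²/41 = 8.67341e-05
V̂(x̄_st) = 0.00523663
SE(x̄_st) = √0.00523663 = 0.0723646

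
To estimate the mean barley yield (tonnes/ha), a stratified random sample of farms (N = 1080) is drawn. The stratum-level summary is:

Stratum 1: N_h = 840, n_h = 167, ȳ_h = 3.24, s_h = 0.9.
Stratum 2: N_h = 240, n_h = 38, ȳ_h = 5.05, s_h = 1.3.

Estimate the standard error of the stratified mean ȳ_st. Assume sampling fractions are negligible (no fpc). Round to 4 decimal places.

SE(ȳ_st) ≈ 0.0716

V̂(ȳ_st) = Σ W_h² s_h²/n_h, with W_h = N_h/N and N = 1080:
  stratum 1: (840/1080)²·0.9²/167 = 0.00293413
  stratum 2: (240/1080)²·1.3²/38 = 0.00219623
V̂(ȳ_st) = 0.00513036
SE(ȳ_st) = √0.00513036 = 0.0716266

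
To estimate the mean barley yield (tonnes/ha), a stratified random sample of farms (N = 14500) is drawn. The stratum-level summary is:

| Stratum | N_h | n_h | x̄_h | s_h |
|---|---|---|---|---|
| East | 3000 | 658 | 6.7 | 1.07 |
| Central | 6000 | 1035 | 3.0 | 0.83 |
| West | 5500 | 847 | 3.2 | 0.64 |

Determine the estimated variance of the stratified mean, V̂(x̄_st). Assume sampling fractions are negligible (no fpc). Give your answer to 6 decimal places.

V̂(x̄_st) ≈ 0.000258

V̂(x̄_st) = Σ W_h² s_h²/n_h, with W_h = N_h/N and N = 14500:
  stratum East: (3000/14500)²·1.07²/658 = 7.44815e-05
  stratum Central: (6000/14500)²·0.83²/1035 = 0.000113968
  stratum West: (5500/14500)²·0.64²/847 = 6.9577e-05
V̂(x̄_st) = 0.000258026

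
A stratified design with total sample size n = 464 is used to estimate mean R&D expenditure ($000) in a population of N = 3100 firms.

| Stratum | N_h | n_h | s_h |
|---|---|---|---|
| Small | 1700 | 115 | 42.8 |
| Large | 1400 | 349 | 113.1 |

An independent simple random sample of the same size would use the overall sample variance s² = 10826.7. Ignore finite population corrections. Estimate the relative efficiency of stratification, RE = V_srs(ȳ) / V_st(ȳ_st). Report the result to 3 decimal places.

RE ≈ 1.902

V̂(ȳ_st) = Σ W_h² s_h²/n_h, with W_h = N_h/N and N = 3100:
  stratum Small: (1700/3100)²·42.8²/115 = 4.79032
  stratum Large: (1400/3100)²·113.1²/349 = 7.47537
V_st = 12.2657
V_srs = s²/n = 10826.7/464 = 23.3334
Relative efficiency = V_srs / V_st = 23.3334/12.2657 = 1.9023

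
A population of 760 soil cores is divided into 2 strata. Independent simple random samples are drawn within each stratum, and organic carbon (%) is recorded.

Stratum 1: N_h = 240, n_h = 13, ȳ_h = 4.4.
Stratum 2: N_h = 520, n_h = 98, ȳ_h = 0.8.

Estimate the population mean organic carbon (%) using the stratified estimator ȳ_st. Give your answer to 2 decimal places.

ȳ_st ≈ 1.94

N = Σ N_h = 760. Stratum weights W_h = N_h/N.
ȳ_st = (240·4.4 + 520·0.8) / 760 = 1.9368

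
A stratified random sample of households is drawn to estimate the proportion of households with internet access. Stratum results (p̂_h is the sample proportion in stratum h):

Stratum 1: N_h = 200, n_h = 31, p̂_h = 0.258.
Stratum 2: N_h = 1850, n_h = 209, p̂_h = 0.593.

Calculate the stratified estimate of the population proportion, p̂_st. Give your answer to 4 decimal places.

p̂_st ≈ 0.5603

N = 2050; stratum weights W_h = N_h/N.
p̂_st = Σ W_h p̂_h = (200·0.258 + 1850·0.593)/2050 = 0.56032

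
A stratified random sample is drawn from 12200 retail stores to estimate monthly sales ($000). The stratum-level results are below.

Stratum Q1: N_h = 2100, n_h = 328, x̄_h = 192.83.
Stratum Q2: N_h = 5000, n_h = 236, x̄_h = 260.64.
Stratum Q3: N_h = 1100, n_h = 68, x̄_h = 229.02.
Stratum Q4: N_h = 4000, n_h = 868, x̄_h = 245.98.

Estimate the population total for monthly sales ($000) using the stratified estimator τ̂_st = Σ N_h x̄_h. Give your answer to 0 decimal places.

τ̂_st ≈ 2943985

τ̂_st = Σ N_h x̄_h = 2100·192.83 + 5000·260.64 + 1100·229.02 + 4000·245.98 = 2943985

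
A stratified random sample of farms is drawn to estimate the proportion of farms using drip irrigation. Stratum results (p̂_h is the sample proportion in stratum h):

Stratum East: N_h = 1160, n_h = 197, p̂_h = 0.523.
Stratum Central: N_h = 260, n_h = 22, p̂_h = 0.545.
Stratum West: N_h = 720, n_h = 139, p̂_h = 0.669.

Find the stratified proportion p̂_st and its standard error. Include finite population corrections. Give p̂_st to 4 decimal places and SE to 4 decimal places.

p̂_st ≈ 0.5748, SE ≈ 0.0248

N = 2140; stratum weights W_h = N_h/N.
p̂_st = Σ W_h p̂_h = (1160·0.523 + 260·0.545 + 720·0.669)/2140 = 0.57479
V̂(p̂_st) = Σ W_h² (1 − n_h/N_h) p̂_h(1−p̂_h)/(n_h−1):
  stratum East: (1160/2140)²·(1 − 197/1160)·0.523·0.477/196 = 0.000310471
  stratum Central: (260/2140)²·(1 − 22/260)·0.545·0.455/21 = 0.000159555
  stratum West: (720/2140)²·(1 − 139/720)·0.669·0.331/138 = 0.000146574
V̂(p̂_st) = 0.0006166; SE = √V̂ = 0.0248314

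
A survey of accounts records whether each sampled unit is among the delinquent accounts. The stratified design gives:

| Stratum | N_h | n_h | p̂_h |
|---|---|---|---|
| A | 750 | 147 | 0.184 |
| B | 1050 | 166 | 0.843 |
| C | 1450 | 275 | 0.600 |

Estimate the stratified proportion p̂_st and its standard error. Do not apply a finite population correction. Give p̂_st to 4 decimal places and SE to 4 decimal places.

p̂_st ≈ 0.5825, SE ≈ 0.0177

N = 3250; stratum weights W_h = N_h/N.
p̂_st = Σ W_h p̂_h = (750·0.184 + 1050·0.843 + 1450·0.600)/3250 = 0.58251
V̂(p̂_st) = Σ W_h² p̂_h(1−p̂_h)/(n_h−1):
  stratum A: (750/3250)²·0.184·0.816/146 = 5.4766e-05
  stratum B: (1050/3250)²·0.843·0.157/165 = 8.3725e-05
  stratum C: (1450/3250)²·0.600·0.400/274 = 0.000174353
V̂(p̂_st) = 0.000312844; SE = √V̂ = 0.0176874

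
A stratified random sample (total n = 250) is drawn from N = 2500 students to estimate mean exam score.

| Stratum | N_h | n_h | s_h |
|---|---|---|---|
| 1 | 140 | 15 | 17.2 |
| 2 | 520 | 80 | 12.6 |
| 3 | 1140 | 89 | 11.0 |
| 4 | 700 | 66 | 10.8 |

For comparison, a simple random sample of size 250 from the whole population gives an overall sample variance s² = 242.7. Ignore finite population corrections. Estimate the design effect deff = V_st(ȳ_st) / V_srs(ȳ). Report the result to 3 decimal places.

deff ≈ 0.586

V̂(ȳ_st) = Σ W_h² s_h²/n_h, with W_h = N_h/N and N = 2500:
  stratum 1: (140/2500)²·17.2²/15 = 0.0618503
  stratum 2: (520/2500)²·12.6²/80 = 0.0858574
  stratum 3: (1140/2500)²·11.0²/89 = 0.2827
  stratum 4: (700/2500)²·10.8²/66 = 0.138554
V_st = 0.568961
V_srs = s²/n = 242.7/250 = 0.9708
deff = V_st / V_srs = 0.568961/0.9708 = 0.5861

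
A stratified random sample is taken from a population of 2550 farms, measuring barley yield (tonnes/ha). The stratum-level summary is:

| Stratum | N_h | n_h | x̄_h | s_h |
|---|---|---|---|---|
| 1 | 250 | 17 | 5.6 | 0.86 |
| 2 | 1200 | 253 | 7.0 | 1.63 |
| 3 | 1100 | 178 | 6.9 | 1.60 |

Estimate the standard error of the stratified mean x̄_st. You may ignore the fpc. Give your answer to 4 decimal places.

V̂(x̄_st) = Σ W_h² s_h²/n_h, with W_h = N_h/N and N = 2550:
  stratum 1: (250/2550)²·0.86²/17 = 0.000418165
  stratum 2: (1200/2550)²·1.63²/253 = 0.00232561
  stratum 3: (1100/2550)²·1.60²/178 = 0.00267624
V̂(x̄_st) = 0.00542001
SE(x̄_st) = √0.00542001 = 0.0736207

SE(x̄_st) ≈ 0.0736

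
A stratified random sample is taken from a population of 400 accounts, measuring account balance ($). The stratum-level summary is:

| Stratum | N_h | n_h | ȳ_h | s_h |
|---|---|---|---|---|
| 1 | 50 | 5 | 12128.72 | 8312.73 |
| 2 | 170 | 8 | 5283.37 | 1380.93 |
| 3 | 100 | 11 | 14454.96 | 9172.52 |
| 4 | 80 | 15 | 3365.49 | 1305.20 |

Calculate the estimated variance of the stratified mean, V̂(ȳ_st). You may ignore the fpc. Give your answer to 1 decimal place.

V̂(ȳ_st) = Σ W_h² s_h²/n_h, with W_h = N_h/N and N = 400:
  stratum 1: (50/400)²·8312.73²/5 = 215942
  stratum 2: (170/400)²·1380.93²/8 = 43055.8
  stratum 3: (100/400)²·9172.52²/11 = 478040
  stratum 4: (80/400)²·1305.20²/15 = 4542.79
V̂(ȳ_st) = 741581

V̂(ȳ_st) ≈ 741581.1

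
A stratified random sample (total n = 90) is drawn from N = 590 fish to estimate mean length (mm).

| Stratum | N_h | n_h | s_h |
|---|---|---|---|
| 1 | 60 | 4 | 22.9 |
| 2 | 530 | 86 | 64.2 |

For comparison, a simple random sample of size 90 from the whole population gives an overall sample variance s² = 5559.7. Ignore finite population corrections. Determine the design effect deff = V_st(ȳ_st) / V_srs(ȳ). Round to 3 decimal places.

V̂(ȳ_st) = Σ W_h² s_h²/n_h, with W_h = N_h/N and N = 590:
  stratum 1: (60/590)²·22.9²/4 = 1.35584
  stratum 2: (530/590)²·64.2²/86 = 38.674
V_st = 40.0299
V_srs = s²/n = 5559.7/90 = 61.7744
deff = V_st / V_srs = 40.0299/61.7744 = 0.6480

deff ≈ 0.648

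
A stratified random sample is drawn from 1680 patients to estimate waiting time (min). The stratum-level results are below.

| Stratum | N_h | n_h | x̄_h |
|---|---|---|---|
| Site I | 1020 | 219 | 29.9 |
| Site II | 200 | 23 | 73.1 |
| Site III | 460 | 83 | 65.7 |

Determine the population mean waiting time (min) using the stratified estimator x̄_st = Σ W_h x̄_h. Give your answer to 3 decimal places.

N = Σ N_h = 1680. Stratum weights W_h = N_h/N.
x̄_st = (1020·29.9 + 200·73.1 + 460·65.7) / 1680 = 44.84524

x̄_st ≈ 44.845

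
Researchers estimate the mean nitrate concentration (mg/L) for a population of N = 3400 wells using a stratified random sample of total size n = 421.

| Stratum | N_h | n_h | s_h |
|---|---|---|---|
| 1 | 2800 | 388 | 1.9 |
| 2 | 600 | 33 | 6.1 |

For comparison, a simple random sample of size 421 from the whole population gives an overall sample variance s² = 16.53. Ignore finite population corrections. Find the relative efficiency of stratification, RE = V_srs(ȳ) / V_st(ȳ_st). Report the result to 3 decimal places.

RE ≈ 0.948

V̂(ȳ_st) = Σ W_h² s_h²/n_h, with W_h = N_h/N and N = 3400:
  stratum 1: (2800/3400)²·1.9²/388 = 0.00631006
  stratum 2: (600/3400)²·6.1²/33 = 0.0351148
V_st = 0.0414249
V_srs = s²/n = 16.53/421 = 0.0392637
Relative efficiency = V_srs / V_st = 0.0392637/0.0414249 = 0.9478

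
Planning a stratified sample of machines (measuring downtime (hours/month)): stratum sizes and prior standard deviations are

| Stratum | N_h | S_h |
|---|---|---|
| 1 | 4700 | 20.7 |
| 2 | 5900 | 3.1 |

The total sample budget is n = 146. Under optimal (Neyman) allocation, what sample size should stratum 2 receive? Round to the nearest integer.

Neyman allocation: n_h = n · N_h S_h / Σ N_i S_i, with n = 146.
  stratum 1: N_h·S_h = 4700·20.7 = 97290.00
  stratum 2: N_h·S_h = 5900·3.1 = 18290.00
Σ N_h S_h = 115580.00
n for stratum 2 = 146·18290.00/115580.00 = 23.104 → 23

23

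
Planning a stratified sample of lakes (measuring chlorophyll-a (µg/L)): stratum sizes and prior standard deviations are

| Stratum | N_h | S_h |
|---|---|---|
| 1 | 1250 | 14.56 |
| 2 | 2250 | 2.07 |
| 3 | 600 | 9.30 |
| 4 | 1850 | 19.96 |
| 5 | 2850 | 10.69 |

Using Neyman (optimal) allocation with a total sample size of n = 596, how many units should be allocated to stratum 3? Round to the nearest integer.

35

Neyman allocation: n_h = n · N_h S_h / Σ N_i S_i, with n = 596.
  stratum 1: N_h·S_h = 1250·14.56 = 18200.00
  stratum 2: N_h·S_h = 2250·2.07 = 4657.50
  stratum 3: N_h·S_h = 600·9.30 = 5580.00
  stratum 4: N_h·S_h = 1850·19.96 = 36926.00
  stratum 5: N_h·S_h = 2850·10.69 = 30466.50
Σ N_h S_h = 95830.00
n for stratum 3 = 596·5580.00/95830.00 = 34.704 → 35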